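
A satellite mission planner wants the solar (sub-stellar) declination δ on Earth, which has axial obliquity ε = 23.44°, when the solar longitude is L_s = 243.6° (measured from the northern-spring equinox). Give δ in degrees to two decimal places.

δ = -20.87°

sin δ = sin ε · sin L_s = sin 23.44° × sin 243.6° = -0.356304.
δ = arcsin(-0.356304) = -20.87°.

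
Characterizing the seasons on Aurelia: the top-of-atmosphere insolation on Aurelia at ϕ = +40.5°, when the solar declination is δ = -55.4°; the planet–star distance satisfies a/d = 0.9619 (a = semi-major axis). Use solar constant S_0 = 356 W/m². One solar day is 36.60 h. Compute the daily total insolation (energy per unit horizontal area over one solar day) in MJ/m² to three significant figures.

0.00 MJ/m²

cos h₀ = −tan(+40.5°) tan(-55.400°) = 1.2381 ≥ 1 ⇒ polar night, h₀ = 0 and Q̄ = 0.
Inverse-square distance factor (a/d)² = 0.9619² = 0.925252.
Daily total = Q̄ × 36.60 h × 3600 s/h = 0.00 MJ/m².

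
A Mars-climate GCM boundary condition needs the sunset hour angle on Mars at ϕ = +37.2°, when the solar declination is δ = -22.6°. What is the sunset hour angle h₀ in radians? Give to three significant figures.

h₀ = 1.25 rad

cos h₀ = −tan ϕ · tan δ = −tan(+37.2°) × tan(-22.600°) = 0.3160, so h₀ = 1.2493 rad = 71.58°.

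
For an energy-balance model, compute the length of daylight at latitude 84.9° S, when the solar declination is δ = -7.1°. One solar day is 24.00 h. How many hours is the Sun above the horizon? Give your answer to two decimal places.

24.00 h

Sunrise equation: cos h₀ = −tan ϕ · tan δ = -1.3956 ≤ −1, so the Sun never sets (polar day) and h₀ = π.
Daylight = 2h₀/(2π) × 24.00 h = (3.1416/π) × 24.00 = 24.00 h.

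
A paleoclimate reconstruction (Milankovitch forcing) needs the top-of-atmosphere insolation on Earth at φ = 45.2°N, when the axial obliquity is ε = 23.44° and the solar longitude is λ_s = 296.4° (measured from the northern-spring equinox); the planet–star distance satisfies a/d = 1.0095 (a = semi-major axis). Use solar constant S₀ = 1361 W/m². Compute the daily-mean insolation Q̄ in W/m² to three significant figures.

Q̄ ≈ 137 W/m²

Solar declination: sin δ = sin ε · sin λ_s = sin 23.44° × sin 296.4° = -0.35630, so δ = -20.873°.
cos H₀ = −tan(+45.2°) tan(-20.873°) = 0.3840, H₀ = 1.1767 rad.
Bracket: H₀ sin φ sin δ + cos φ cos δ sin H₀ = 1.1767×0.70957×-0.35630 + 0.70463×0.93437×0.92333 = -0.297493 + 0.607907 = 0.310414.
Inverse-square distance factor (a/d)² = 1.0095² = 1.019090.
Q̄ = (S₀/π) × 1.019090 × [bracket] = (1361/π) × 1.019090 × 0.310414 = 137.0 W/m².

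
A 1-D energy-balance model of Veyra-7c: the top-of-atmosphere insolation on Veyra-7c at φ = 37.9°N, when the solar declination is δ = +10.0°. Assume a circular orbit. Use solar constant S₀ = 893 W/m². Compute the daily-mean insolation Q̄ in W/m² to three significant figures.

cos H₀ = −tan(+37.9°) tan(+10.000°) = -0.1373, H₀ = 1.7085 rad.
Bracket: H₀ sin φ sin δ + cos φ cos δ sin H₀ = 1.7085×0.61429×0.17365 + 0.78908×0.98481×0.99053 = 0.182248 + 0.769735 = 0.951983.
Q̄ = (S₀/π) × [bracket] = (893/π) × 0.951983 = 270.6 W/m².

Q̄ ≈ 271 W/m²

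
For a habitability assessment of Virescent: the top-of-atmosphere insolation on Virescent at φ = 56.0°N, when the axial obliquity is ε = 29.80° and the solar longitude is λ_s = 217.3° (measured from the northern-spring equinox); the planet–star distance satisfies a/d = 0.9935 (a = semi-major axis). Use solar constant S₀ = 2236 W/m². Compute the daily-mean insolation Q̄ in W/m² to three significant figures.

Q̄ ≈ 141 W/m²

Solar declination: sin δ = sin ε · sin λ_s = sin 29.80° × sin 217.3° = -0.30116, so δ = -17.527°.
cos H₀ = −tan(+56.0°) tan(-17.527°) = 0.4682, H₀ = 1.0835 rad.
Bracket: H₀ sin φ sin δ + cos φ cos δ sin H₀ = 1.0835×0.82904×-0.30116 + 0.55919×0.95357×0.88361 = -0.270521 + 0.471165 = 0.200644.
Inverse-square distance factor (a/d)² = 0.9935² = 0.987042.
Q̄ = (S₀/π) × 0.987042 × [bracket] = (2236/π) × 0.987042 × 0.200644 = 141.0 W/m².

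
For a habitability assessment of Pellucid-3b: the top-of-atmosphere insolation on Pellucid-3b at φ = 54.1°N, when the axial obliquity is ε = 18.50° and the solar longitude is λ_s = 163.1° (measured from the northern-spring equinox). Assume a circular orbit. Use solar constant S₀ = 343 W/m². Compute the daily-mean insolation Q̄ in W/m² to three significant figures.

Solar declination: sin δ = sin ε · sin λ_s = sin 18.50° × sin 163.1° = 0.09224, so δ = +5.293°.
cos H₀ = −tan(+54.1°) tan(+5.293°) = -0.1280, H₀ = 1.6991 rad.
Bracket: H₀ sin φ sin δ + cos φ cos δ sin H₀ = 1.6991×0.81004×0.09224 + 0.58637×0.99574×0.99178 = 0.126954 + 0.579073 = 0.706027.
Q̄ = (S₀/π) × [bracket] = (343/π) × 0.706027 = 77.08 W/m².

Q̄ ≈ 77.1 W/m²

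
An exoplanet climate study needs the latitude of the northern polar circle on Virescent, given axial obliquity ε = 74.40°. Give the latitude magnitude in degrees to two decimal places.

15.60°

The polar circle is the lowest latitude that experiences at least one full rotation of continuous daylight at the northern-summer solstice; it lies at |ϕ| = 90° − ε = 90° − 74.40° = 15.60°.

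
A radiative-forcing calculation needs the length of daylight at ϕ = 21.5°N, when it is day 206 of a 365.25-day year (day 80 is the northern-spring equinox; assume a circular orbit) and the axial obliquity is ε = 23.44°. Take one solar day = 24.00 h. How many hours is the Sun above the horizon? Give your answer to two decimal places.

13.05 h

Solar longitude: L_s = 360° × (206 − 80)/365.25 = 124.189°.
sin δ = sin 23.44° × sin 124.189° = 0.32905, so δ = +19.211°.
cos h₀ = −tan ϕ · tan δ = −tan(+21.5°) × tan(+19.211°) = -0.1373, so h₀ = 1.7085 rad = 97.89°.
Daylight = 2h₀/(2π) × 24.00 h = (1.7085/π) × 24.00 = 13.05 h.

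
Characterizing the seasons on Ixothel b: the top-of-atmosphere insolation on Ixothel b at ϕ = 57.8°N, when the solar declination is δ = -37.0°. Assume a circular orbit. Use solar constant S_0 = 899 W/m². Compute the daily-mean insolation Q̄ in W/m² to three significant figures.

Q̄ ≈ 0.00 W/m²

cos h₀ = −tan(+57.8°) tan(-37.000°) = 1.1966 ≥ 1 ⇒ polar night, h₀ = 0 and Q̄ = 0.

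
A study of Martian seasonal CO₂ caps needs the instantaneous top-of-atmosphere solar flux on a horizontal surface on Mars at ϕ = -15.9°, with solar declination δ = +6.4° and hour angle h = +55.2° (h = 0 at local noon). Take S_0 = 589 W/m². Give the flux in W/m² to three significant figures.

303 W/m²

cos θ_z = sin ϕ sin δ + cos ϕ cos δ cos h = -0.030538 + 0.545458 = 0.514920.
Flux = S_0 · cos θ_z = 589 × 0.514920 = 303.3 W/m².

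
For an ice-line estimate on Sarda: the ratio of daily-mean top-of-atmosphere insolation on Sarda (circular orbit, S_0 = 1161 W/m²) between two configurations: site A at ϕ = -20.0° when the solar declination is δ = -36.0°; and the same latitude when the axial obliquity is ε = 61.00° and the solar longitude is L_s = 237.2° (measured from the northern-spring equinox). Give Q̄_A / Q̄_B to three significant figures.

Q̄_A / Q̄_B ≈ 1.02

— Configuration A (ϕ=-20.0°):
cos h₀ = −tan(-20.0°) tan(-36.000°) = -0.2644, h₀ = 1.8384 rad.
Bracket: h₀ sin ϕ sin δ + cos ϕ cos δ sin h₀ = 1.8384×-0.34202×-0.58779 + 0.93969×0.80902×0.96440 = 0.369584 + 0.733164 = 1.102748.
Q̄ = (S_0/π) × [bracket] = (1161/π) × 1.102748 = 407.53 W/m².
— Configuration B (ϕ=-20.0°):
Solar declination: sin δ = sin ε · sin L_s = sin 61.00° × sin 237.2° = -0.73518, so δ = -47.322°.
cos h₀ = −tan(-20.0°) tan(-47.322°) = -0.3947, h₀ = 1.9766 rad.
Bracket: h₀ sin ϕ sin δ + cos ϕ cos δ sin h₀ = 1.9766×-0.34202×-0.73518 + 0.93969×0.67788×0.91879 = 0.497009 + 0.585267 = 1.082276.
Q̄ = (S_0/π) × [bracket] = (1161/π) × 1.082276 = 399.96 W/m².
Ratio Q̄_A / Q̄_B = 407.53 / 399.96 = 1.019.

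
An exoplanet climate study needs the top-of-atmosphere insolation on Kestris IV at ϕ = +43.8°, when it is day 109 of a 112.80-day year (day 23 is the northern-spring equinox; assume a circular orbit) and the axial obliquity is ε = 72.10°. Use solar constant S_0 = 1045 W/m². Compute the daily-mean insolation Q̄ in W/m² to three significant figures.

Solar longitude: L_s = 360° × (109 − 23)/112.80 = 274.468°.
sin δ = sin 72.10° × sin 274.468° = -0.94870, so δ = -71.569°.
cos h₀ = −tan(+43.8°) tan(-71.569°) = 2.8775 ≥ 1 ⇒ polar night, h₀ = 0 and Q̄ = 0.

Q̄ ≈ 0.00 W/m²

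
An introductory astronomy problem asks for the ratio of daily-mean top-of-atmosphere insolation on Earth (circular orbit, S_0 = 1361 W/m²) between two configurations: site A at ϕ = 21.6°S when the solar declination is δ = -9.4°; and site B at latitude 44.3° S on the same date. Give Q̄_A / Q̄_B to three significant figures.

— Configuration A (ϕ=-21.6°):
cos h₀ = −tan(-21.6°) tan(-9.400°) = -0.0655, h₀ = 1.6364 rad.
Bracket: h₀ sin ϕ sin δ + cos ϕ cos δ sin h₀ = 1.6364×-0.36812×-0.16333 + 0.92978×0.98657×0.99785 = 0.098389 + 0.915321 = 1.013710.
Q̄ = (S_0/π) × [bracket] = (1361/π) × 1.013710 = 439.16 W/m².
— Configuration B (ϕ=-44.3°):
cos h₀ = −tan(-44.3°) tan(-9.400°) = -0.1616, h₀ = 1.7331 rad.
Bracket: h₀ sin ϕ sin δ + cos ϕ cos δ sin h₀ = 1.7331×-0.69842×-0.16333 + 0.71569×0.98657×0.98686 = 0.197700 + 0.696800 = 0.894500.
Q̄ = (S_0/π) × [bracket] = (1361/π) × 0.894500 = 387.52 W/m².
Ratio Q̄_A / Q̄_B = 439.16 / 387.52 = 1.133.

Q̄_A / Q̄_B ≈ 1.13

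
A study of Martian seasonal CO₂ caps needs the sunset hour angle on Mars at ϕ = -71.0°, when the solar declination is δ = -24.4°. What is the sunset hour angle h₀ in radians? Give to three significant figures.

h₀ = 3.14 rad

Sunrise equation: cos h₀ = −tan ϕ · tan δ = -1.3174 ≤ −1, so the Sun never sets (polar day) and h₀ = π.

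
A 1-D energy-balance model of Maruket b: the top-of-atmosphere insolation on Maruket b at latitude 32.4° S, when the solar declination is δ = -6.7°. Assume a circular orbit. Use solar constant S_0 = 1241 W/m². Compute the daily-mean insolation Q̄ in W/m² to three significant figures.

Q̄ ≈ 371 W/m²

cos h₀ = −tan(-32.4°) tan(-6.700°) = -0.0746, h₀ = 1.6454 rad.
Bracket: h₀ sin ϕ sin δ + cos ϕ cos δ sin h₀ = 1.6454×-0.53583×-0.11667 + 0.84433×0.99317×0.99722 = 0.102863 + 0.836232 = 0.939095.
Q̄ = (S_0/π) × [bracket] = (1241/π) × 0.939095 = 371.0 W/m².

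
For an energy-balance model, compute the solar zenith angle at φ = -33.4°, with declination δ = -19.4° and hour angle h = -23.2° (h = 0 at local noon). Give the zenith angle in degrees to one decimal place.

θ_z = 25.0°

cos θ_z = sin φ sin δ + cos φ cos δ cos h = 0.182848 + 0.723771 = 0.906619.
θ_z = arccos(0.906619) = 25.0°.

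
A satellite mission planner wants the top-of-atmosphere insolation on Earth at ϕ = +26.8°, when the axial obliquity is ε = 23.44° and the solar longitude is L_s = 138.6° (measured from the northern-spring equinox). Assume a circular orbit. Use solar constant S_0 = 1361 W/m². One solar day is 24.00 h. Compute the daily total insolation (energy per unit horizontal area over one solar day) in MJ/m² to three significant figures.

39.5 MJ/m²

Solar declination: sin δ = sin ε · sin L_s = sin 23.44° × sin 138.6° = 0.26306, so δ = +15.252°.
cos h₀ = −tan(+26.8°) tan(+15.252°) = -0.1377, h₀ = 1.7090 rad.
Bracket: h₀ sin ϕ sin δ + cos ϕ cos δ sin h₀ = 1.7090×0.45088×0.26306 + 0.89259×0.96478×0.99047 = 0.202702 + 0.852946 = 1.055648.
Q̄ = (S_0/π) × [bracket] = (1361/π) × 1.055648 = 457.33 W/m².
Daily total = Q̄ × 24.00 h × 3600 s/h = 457.33 × 24.00 × 3600 / 10⁶ = 39.51 MJ/m².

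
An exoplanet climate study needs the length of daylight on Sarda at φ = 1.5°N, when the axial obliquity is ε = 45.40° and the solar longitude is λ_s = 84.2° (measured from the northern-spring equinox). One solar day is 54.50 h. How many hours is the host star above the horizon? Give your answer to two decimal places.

Solar declination: sin δ = sin ε · sin λ_s = sin 45.40° × sin 84.2° = 0.70838, so δ = +45.103°.
cos H₀ = −tan φ · tan δ = −tan(+1.5°) × tan(+45.103°) = -0.0263, so H₀ = 1.5971 rad = 91.51°.
Daylight = 2H₀/(2π) × 54.50 h = (1.5971/π) × 54.50 = 27.71 h.

27.71 h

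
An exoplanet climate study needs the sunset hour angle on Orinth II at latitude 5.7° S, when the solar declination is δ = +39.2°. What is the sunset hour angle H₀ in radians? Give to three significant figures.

cos H₀ = −tan φ · tan δ = −tan(-5.7°) × tan(+39.200°) = 0.0814, so H₀ = 1.4893 rad = 85.33°.

H₀ = 1.49 rad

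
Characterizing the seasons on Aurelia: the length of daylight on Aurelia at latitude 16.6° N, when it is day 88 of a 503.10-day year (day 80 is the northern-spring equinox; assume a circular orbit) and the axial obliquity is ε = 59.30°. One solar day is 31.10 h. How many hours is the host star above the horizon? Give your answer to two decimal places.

Solar longitude: λ_s = 360° × (88 − 80)/503.10 = 5.725°.
sin δ = sin 59.30° × sin 5.725° = 0.08577, so δ = +4.920°.
cos H₀ = −tan φ · tan δ = −tan(+16.6°) × tan(+4.920°) = -0.0257, so H₀ = 1.5965 rad = 91.47°.
Daylight = 2H₀/(2π) × 31.10 h = (1.5965/π) × 31.10 = 15.80 h.

15.80 h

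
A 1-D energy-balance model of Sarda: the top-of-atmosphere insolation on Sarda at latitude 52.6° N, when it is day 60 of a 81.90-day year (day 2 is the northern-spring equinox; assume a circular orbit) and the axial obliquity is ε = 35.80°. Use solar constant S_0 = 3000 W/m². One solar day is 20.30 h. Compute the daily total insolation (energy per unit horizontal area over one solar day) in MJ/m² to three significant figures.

1.12 MJ/m²

Solar longitude: L_s = 360° × (60 − 2)/81.90 = 254.945°.
sin δ = sin 35.80° × sin 254.945° = -0.56488, so δ = -34.394°.
cos h₀ = −tan(+52.6°) tan(-34.394°) = 0.8954, h₀ = 0.4615 rad.
Bracket: h₀ sin ϕ sin δ + cos ϕ cos δ sin h₀ = 0.4615×0.79441×-0.56488 + 0.60738×0.82517×0.44533 = -0.207096 + 0.223196 = 0.016100.
Q̄ = (S_0/π) × [bracket] = (3000/π) × 0.016100 = 15.374 W/m².
Daily total = Q̄ × 20.30 h × 3600 s/h = 15.374 × 20.30 × 3600 / 10⁶ = 1.124 MJ/m².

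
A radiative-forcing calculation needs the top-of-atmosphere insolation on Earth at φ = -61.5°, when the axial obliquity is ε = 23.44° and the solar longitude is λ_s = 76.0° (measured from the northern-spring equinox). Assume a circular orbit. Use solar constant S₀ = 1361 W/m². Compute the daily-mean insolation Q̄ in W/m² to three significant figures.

Solar declination: sin δ = sin ε · sin λ_s = sin 23.44° × sin 76.0° = 0.38597, so δ = +22.704°.
cos H₀ = −tan(-61.5°) tan(+22.704°) = 0.7706, H₀ = 0.6910 rad.
Bracket: H₀ sin φ sin δ + cos φ cos δ sin H₀ = 0.6910×-0.87882×0.38597 + 0.47716×0.92251×0.63734 = -0.234386 + 0.280547 = 0.046161.
Q̄ = (S₀/π) × [bracket] = (1361/π) × 0.046161 = 20.00 W/m².

Q̄ ≈ 20.0 W/m²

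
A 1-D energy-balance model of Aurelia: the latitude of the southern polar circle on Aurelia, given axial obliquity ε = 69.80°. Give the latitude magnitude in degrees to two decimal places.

20.20°

The polar circle is the lowest latitude that experiences at least one full rotation of continuous darkness at the northern-summer solstice; it lies at |φ| = 90° − ε = 90° − 69.80° = 20.20°.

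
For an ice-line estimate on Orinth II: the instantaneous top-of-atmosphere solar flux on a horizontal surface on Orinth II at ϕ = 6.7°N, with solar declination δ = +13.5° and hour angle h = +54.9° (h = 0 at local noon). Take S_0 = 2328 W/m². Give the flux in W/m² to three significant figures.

1.36e+03 W/m²

cos θ_z = sin ϕ sin δ + cos ϕ cos δ cos h = 0.027236 + 0.555299 = 0.582535.
Flux = S_0 · cos θ_z = 2328 × 0.582535 = 1356 W/m².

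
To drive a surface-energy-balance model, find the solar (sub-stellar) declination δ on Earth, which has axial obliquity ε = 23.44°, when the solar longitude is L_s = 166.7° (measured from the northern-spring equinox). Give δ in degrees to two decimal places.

δ = +5.25°

sin δ = sin ε · sin L_s = sin 23.44° × sin 166.7° = 0.091511.
δ = arcsin(0.091511) = +5.25°.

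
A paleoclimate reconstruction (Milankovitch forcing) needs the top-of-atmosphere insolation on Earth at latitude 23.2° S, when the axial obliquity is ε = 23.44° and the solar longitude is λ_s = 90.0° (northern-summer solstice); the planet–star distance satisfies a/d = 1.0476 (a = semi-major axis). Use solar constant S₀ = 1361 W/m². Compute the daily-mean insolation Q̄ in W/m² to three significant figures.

Q̄ ≈ 291 W/m²

Solar declination: sin δ = sin ε · sin λ_s = sin 23.44° × sin 90.0° = 0.39779, so δ = +23.440°.
cos H₀ = −tan(-23.2°) tan(+23.440°) = 0.1858, H₀ = 1.3839 rad.
Bracket: H₀ sin φ sin δ + cos φ cos δ sin H₀ = 1.3839×-0.39394×0.39779 + 0.91914×0.91748×0.98258 = -0.216865 + 0.828602 = 0.611737.
Inverse-square distance factor (a/d)² = 1.0476² = 1.097466.
Q̄ = (S₀/π) × 1.097466 × [bracket] = (1361/π) × 1.097466 × 0.611737 = 290.8 W/m².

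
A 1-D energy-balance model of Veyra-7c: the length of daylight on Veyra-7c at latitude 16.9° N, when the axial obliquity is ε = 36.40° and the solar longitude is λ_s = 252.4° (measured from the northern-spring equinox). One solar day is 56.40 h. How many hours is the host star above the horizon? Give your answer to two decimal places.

Solar declination: sin δ = sin ε · sin λ_s = sin 36.40° × sin 252.4° = -0.56564, so δ = -34.447°.
cos H₀ = −tan φ · tan δ = −tan(+16.9°) × tan(-34.447°) = 0.2084, so H₀ = 1.3609 rad = 77.97°.
Daylight = 2H₀/(2π) × 56.40 h = (1.3609/π) × 56.40 = 24.43 h.

24.43 h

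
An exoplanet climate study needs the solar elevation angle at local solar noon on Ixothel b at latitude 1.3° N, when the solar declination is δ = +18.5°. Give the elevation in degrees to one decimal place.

At local noon the hour angle is zero, so the zenith angle equals |φ − δ| = |+1.3° − (+18.500°)| = 17.200°.
Elevation = 90° − 17.200° = 72.8°.

72.8°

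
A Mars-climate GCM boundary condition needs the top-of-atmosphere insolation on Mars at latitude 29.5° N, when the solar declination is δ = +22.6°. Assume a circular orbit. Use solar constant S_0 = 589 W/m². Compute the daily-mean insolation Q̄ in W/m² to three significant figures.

cos h₀ = −tan(+29.5°) tan(+22.600°) = -0.2355, h₀ = 1.8085 rad.
Bracket: h₀ sin ϕ sin δ + cos ϕ cos δ sin h₀ = 1.8085×0.49242×0.38430 + 0.87036×0.92321×0.97187 = 0.342235 + 0.780922 = 1.123157.
Q̄ = (S_0/π) × [bracket] = (589/π) × 1.123157 = 210.6 W/m².

Q̄ ≈ 211 W/m²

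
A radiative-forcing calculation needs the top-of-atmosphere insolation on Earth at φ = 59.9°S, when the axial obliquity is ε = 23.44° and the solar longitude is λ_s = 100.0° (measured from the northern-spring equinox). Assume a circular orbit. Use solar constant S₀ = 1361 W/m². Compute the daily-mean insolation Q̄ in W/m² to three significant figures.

Solar declination: sin δ = sin ε · sin λ_s = sin 23.44° × sin 100.0° = 0.39175, so δ = +23.063°.
cos H₀ = −tan(-59.9°) tan(+23.063°) = 0.7345, H₀ = 0.7459 rad.
Bracket: H₀ sin φ sin δ + cos φ cos δ sin H₀ = 0.7459×-0.86515×0.39175 + 0.50151×0.92007×0.67861 = -0.252802 + 0.313127 = 0.060325.
Q̄ = (S₀/π) × [bracket] = (1361/π) × 0.060325 = 26.13 W/m².

Q̄ ≈ 26.1 W/m²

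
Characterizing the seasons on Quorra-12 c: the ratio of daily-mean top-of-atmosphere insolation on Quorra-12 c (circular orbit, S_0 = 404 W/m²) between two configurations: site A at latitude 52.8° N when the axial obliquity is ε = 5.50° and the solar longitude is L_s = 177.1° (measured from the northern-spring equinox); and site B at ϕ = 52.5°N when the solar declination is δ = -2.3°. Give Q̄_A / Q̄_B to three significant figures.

Q̄_A / Q̄_B ≈ 1.09

— Configuration A (ϕ=+52.8°):
Solar declination: sin δ = sin ε · sin L_s = sin 5.50° × sin 177.1° = 0.00485, so δ = +0.278°.
cos h₀ = −tan(+52.8°) tan(+0.278°) = -0.0064, h₀ = 1.5772 rad.
Bracket: h₀ sin ϕ sin δ + cos ϕ cos δ sin h₀ = 1.5772×0.79653×0.00485 + 0.60460×0.99999×0.99998 = 0.006093 + 0.604582 = 0.610675.
Q̄ = (S_0/π) × [bracket] = (404/π) × 0.610675 = 78.531 W/m².
— Configuration B (ϕ=+52.5°):
cos h₀ = −tan(+52.5°) tan(-2.300°) = 0.0523, h₀ = 1.5184 rad.
Bracket: h₀ sin ϕ sin δ + cos ϕ cos δ sin h₀ = 1.5184×0.79335×-0.04013 + 0.60876×0.99919×0.99863 = -0.048342 + 0.607434 = 0.559092.
Q̄ = (S_0/π) × [bracket] = (404/π) × 0.559092 = 71.898 W/m².
Ratio Q̄_A / Q̄_B = 78.531 / 71.898 = 1.092.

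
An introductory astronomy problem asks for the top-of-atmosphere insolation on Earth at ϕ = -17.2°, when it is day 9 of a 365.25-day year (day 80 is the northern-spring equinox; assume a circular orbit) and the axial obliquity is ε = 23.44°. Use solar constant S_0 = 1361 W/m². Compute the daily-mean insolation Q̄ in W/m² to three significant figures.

Solar longitude: L_s = 360° × (9 − 80)/365.25 = -69.979°, i.e. -69.979° + 360° = 290.021°.
sin δ = sin 23.44° × sin 290.021° = -0.37375, so δ = -21.947°.
cos h₀ = −tan(-17.2°) tan(-21.947°) = -0.1247, h₀ = 1.6959 rad.
Bracket: h₀ sin ϕ sin δ + cos ϕ cos δ sin h₀ = 1.6959×-0.29571×-0.37375 + 0.95528×0.92753×0.99219 = 0.187434 + 0.879131 = 1.066565.
Q̄ = (S_0/π) × [bracket] = (1361/π) × 1.066565 = 462.1 W/m².

Q̄ ≈ 462 W/m²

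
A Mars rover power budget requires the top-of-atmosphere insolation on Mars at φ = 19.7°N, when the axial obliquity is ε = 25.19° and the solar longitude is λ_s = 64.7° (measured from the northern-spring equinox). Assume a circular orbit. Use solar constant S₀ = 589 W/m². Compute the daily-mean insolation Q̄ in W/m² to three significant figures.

Solar declination: sin δ = sin ε · sin λ_s = sin 25.19° × sin 64.7° = 0.38480, so δ = +22.631°.
cos H₀ = −tan(+19.7°) tan(+22.631°) = -0.1493, H₀ = 1.7206 rad.
Bracket: H₀ sin φ sin δ + cos φ cos δ sin H₀ = 1.7206×0.33710×0.38480 + 0.94147×0.92300×0.98880 = 0.223189 + 0.859244 = 1.082433.
Q̄ = (S₀/π) × [bracket] = (589/π) × 1.082433 = 202.9 W/m².

Q̄ ≈ 203 W/m²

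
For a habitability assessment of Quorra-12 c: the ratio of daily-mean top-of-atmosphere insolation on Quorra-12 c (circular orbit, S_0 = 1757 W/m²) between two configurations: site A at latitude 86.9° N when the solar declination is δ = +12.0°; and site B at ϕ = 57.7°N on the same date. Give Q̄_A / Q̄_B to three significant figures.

— Configuration A (ϕ=+86.9°):
cos h₀ = −tan(+86.9°) tan(+12.000°) = -3.9247 ≤ −1 ⇒ polar day, h₀ = π.
Bracket: h₀ sin ϕ sin δ + cos ϕ cos δ sin h₀ = 3.1416×0.99854×0.20791 + 0.05408×0.97815×0.00000 = 0.652216 + 0.000000 = 0.652216.
Q̄ = (S_0/π) × [bracket] = (1757/π) × 0.652216 = 364.77 W/m².
— Configuration B (ϕ=+57.7°):
cos h₀ = −tan(+57.7°) tan(+12.000°) = -0.3362, h₀ = 1.9137 rad.
Bracket: h₀ sin ϕ sin δ + cos ϕ cos δ sin h₀ = 1.9137×0.84526×0.20791 + 0.53435×0.97815×0.94178 = 0.336310 + 0.492244 = 0.828554.
Q̄ = (S_0/π) × [bracket] = (1757/π) × 0.828554 = 463.39 W/m².
Ratio Q̄_A / Q̄_B = 364.77 / 463.39 = 0.7872.

Q̄_A / Q̄_B ≈ 0.787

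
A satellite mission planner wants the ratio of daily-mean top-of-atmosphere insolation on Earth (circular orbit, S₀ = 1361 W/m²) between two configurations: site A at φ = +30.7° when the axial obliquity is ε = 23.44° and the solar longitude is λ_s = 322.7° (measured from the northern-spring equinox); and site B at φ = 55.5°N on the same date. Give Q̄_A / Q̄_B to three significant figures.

Q̄_A / Q̄_B ≈ 2.37

— Configuration A (φ=+30.7°):
Solar declination: sin δ = sin ε · sin λ_s = sin 23.44° × sin 322.7° = -0.24106, so δ = -13.949°.
cos H₀ = −tan(+30.7°) tan(-13.949°) = 0.1475, H₀ = 1.4228 rad.
Bracket: H₀ sin φ sin δ + cos φ cos δ sin H₀ = 1.4228×0.51054×-0.24106 + 0.85985×0.97051×0.98907 = -0.175105 + 0.825372 = 0.650267.
Q̄ = (S₀/π) × [bracket] = (1361/π) × 0.650267 = 281.71 W/m².
— Configuration B (φ=+55.5°):
cos H₀ = −tan(+55.5°) tan(-13.949°) = 0.3614, H₀ = 1.2010 rad.
Bracket: H₀ sin φ sin δ + cos φ cos δ sin H₀ = 1.2010×0.82413×-0.24106 + 0.56641×0.97051×0.93241 = -0.238596 + 0.512552 = 0.273956.
Q̄ = (S₀/π) × [bracket] = (1361/π) × 0.273956 = 118.68 W/m².
Ratio Q̄_A / Q̄_B = 281.71 / 118.68 = 2.374.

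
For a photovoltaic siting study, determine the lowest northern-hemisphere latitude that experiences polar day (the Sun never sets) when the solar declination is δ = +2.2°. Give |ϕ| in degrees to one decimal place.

Polar day requires cos h₀ = −tan ϕ tan δ ≤ −1, i.e. tan ϕ tan δ ≥ 1.
The boundary is |tan ϕ| · |tan δ| = 1, so |ϕ| = 90° − |δ| = 90° − 2.2° = 87.8° in the northern hemisphere.

|ϕ| = 87.8°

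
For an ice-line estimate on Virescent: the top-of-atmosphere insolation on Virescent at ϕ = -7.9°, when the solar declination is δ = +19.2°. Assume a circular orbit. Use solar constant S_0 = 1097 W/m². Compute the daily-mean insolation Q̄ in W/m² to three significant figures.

Q̄ ≈ 302 W/m²

cos h₀ = −tan(-7.9°) tan(+19.200°) = 0.0483, h₀ = 1.5225 rad.
Bracket: h₀ sin ϕ sin δ + cos ϕ cos δ sin h₀ = 1.5225×-0.13744×0.32887 + 0.99051×0.94438×0.99883 = -0.068817 + 0.934323 = 0.865506.
Q̄ = (S_0/π) × [bracket] = (1097/π) × 0.865506 = 302.2 W/m².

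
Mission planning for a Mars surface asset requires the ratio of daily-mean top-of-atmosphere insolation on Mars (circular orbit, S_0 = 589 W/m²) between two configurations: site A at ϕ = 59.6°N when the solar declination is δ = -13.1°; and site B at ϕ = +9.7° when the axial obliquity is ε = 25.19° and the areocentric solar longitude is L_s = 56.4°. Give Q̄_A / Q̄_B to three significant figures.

Q̄_A / Q̄_B ≈ 0.221

— Configuration A (ϕ=+59.6°):
cos h₀ = −tan(+59.6°) tan(-13.100°) = 0.3966, h₀ = 1.1629 rad.
Bracket: h₀ sin ϕ sin δ + cos ϕ cos δ sin h₀ = 1.1629×0.86251×-0.22665 + 0.50603×0.97398×0.91797 = -0.227333 + 0.452434 = 0.225101.
Q̄ = (S_0/π) × [bracket] = (589/π) × 0.225101 = 42.203 W/m².
— Configuration B (ϕ=+9.7°):
sin δ = sin 25.19° × sin 56.4° = 0.35451, so δ = +20.763°.
cos h₀ = −tan(+9.7°) tan(+20.763°) = -0.0648, h₀ = 1.6356 rad.
Bracket: h₀ sin ϕ sin δ + cos ϕ cos δ sin h₀ = 1.6356×0.16849×0.35451 + 0.98570×0.93505×0.99790 = 0.097697 + 0.919743 = 1.017440.
Q̄ = (S_0/π) × [bracket] = (589/π) × 1.017440 = 190.75 W/m².
Ratio Q̄_A / Q̄_B = 42.203 / 190.75 = 0.2212.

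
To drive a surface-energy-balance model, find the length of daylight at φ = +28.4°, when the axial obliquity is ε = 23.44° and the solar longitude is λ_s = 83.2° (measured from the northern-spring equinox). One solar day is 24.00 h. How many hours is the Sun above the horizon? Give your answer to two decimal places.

Solar declination: sin δ = sin ε · sin λ_s = sin 23.44° × sin 83.2° = 0.39499, so δ = +23.265°.
cos H₀ = −tan φ · tan δ = −tan(+28.4°) × tan(+23.265°) = -0.2325, so H₀ = 1.8054 rad = 103.44°.
Daylight = 2H₀/(2π) × 24.00 h = (1.8054/π) × 24.00 = 13.79 h.

13.79 h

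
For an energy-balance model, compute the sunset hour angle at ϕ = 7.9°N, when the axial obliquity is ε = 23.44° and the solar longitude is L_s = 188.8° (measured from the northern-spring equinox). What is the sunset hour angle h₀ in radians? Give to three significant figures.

h₀ = 1.56 rad

Solar declination: sin δ = sin ε · sin L_s = sin 23.44° × sin 188.8° = -0.06086, so δ = -3.489°.
cos h₀ = −tan ϕ · tan δ = −tan(+7.9°) × tan(-3.489°) = 0.0085, so h₀ = 1.5623 rad = 89.52°.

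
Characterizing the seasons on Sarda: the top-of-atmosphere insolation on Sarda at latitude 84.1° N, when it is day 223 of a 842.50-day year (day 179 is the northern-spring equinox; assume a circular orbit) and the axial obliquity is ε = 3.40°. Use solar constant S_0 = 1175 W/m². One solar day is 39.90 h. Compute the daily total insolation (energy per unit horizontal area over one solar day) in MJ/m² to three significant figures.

Solar longitude: L_s = 360° × (223 − 179)/842.50 = 18.801°.
sin δ = sin 3.40° × sin 18.801° = 0.01911, so δ = +1.095°.
cos h₀ = −tan(+84.1°) tan(+1.095°) = -0.1850, h₀ = 1.7569 rad.
Bracket: h₀ sin ϕ sin δ + cos ϕ cos δ sin h₀ = 1.7569×0.99470×0.01911 + 0.10279×0.99982×0.98274 = 0.033396 + 0.100998 = 0.134394.
Q̄ = (S_0/π) × [bracket] = (1175/π) × 0.134394 = 50.265 W/m².
Daily total = Q̄ × 39.90 h × 3600 s/h = 50.265 × 39.90 × 3600 / 10⁶ = 7.220 MJ/m².

7.22 MJ/m²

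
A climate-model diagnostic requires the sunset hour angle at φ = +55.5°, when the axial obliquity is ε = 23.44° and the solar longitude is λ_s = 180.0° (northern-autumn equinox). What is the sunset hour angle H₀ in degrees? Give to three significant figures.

Solar declination: sin δ = sin ε · sin λ_s = sin 23.44° × sin 180.0° = 0.00000, so δ = +0.000°.
cos H₀ = −tan φ · tan δ = −tan(+55.5°) × tan(+0.000°) = -0.0000, so H₀ = 1.5708 rad = 90.00°.

H₀ = 90.0°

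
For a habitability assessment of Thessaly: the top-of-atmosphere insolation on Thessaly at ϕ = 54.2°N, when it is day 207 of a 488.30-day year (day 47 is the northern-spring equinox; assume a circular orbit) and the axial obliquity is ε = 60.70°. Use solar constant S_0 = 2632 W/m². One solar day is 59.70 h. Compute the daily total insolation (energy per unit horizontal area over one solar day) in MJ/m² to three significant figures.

Solar longitude: L_s = 360° × (207 − 47)/488.30 = 117.960°.
sin δ = sin 60.70° × sin 117.960° = 0.77028, so δ = +50.379°.
cos h₀ = −tan(+54.2°) tan(+50.379°) = -1.6748 ≤ −1 ⇒ polar day, h₀ = π.
Bracket: h₀ sin ϕ sin δ + cos ϕ cos δ sin h₀ = 3.1416×0.81106×0.77028 + 0.58496×0.63771×0.00000 = 1.962694 + 0.000000 = 1.962694.
Q̄ = (S_0/π) × [bracket] = (2632/π) × 1.962694 = 1644.3 W/m².
Daily total = Q̄ × 59.70 h × 3600 s/h = 1644.3 × 59.70 × 3600 / 10⁶ = 353.4 MJ/m².

353 MJ/m²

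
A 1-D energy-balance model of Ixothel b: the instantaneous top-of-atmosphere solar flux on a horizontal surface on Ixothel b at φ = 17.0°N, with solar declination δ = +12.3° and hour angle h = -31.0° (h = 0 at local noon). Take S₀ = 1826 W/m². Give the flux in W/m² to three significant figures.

cos θ_z = sin φ sin δ + cos φ cos δ cos h = 0.062284 + 0.800897 = 0.863181.
Flux = S₀ · cos θ_z = 1826 × 0.863181 = 1576 W/m².

1.58e+03 W/m²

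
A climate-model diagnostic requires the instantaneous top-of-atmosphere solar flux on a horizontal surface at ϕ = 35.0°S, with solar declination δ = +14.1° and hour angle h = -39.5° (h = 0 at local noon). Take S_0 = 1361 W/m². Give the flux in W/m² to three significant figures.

cos θ_z = sin ϕ sin δ + cos ϕ cos δ cos h = -0.139732 + 0.613035 = 0.473303.
Flux = S_0 · cos θ_z = 1361 × 0.473303 = 644.2 W/m².

644 W/m²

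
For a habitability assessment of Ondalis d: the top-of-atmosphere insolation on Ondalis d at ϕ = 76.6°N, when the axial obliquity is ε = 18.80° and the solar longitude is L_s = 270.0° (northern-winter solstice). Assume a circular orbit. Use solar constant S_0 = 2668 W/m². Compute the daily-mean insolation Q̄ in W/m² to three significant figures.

Q̄ ≈ 0.00 W/m²

Solar declination: sin δ = sin ε · sin L_s = sin 18.80° × sin 270.0° = -0.32227, so δ = -18.800°.
cos h₀ = −tan(+76.6°) tan(-18.800°) = 1.4290 ≥ 1 ⇒ polar night, h₀ = 0 and Q̄ = 0.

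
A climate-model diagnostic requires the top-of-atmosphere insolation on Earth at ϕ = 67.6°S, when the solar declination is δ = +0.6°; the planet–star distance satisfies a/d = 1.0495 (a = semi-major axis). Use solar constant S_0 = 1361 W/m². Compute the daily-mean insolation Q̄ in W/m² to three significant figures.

cos h₀ = −tan(-67.6°) tan(+0.600°) = 0.0254, h₀ = 1.5454 rad.
Bracket: h₀ sin ϕ sin δ + cos ϕ cos δ sin h₀ = 1.5454×-0.92455×0.01047 + 0.38107×0.99995×0.99968 = -0.014960 + 0.380929 = 0.365969.
Inverse-square distance factor (a/d)² = 1.0495² = 1.101450.
Q̄ = (S_0/π) × 1.101450 × [bracket] = (1361/π) × 1.101450 × 0.365969 = 174.6 W/m².

Q̄ ≈ 175 W/m²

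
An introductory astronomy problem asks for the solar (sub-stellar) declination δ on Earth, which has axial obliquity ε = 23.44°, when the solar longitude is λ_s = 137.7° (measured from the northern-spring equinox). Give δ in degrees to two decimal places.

δ = +15.53°

sin δ = sin ε · sin λ_s = sin 23.44° × sin 137.7° = 0.267717.
δ = arcsin(0.267717) = +15.53°.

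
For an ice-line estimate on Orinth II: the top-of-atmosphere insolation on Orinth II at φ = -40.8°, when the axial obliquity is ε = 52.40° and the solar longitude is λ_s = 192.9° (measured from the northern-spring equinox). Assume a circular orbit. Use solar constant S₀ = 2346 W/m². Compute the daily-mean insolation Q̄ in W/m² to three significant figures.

Q̄ ≈ 699 W/m²

Solar declination: sin δ = sin ε · sin λ_s = sin 52.40° × sin 192.9° = -0.17688, so δ = -10.188°.
cos H₀ = −tan(-40.8°) tan(-10.188°) = -0.1551, H₀ = 1.7265 rad.
Bracket: H₀ sin φ sin δ + cos φ cos δ sin H₀ = 1.7265×-0.65342×-0.17688 + 0.75700×0.98423×0.98790 = 0.199544 + 0.736047 = 0.935591.
Q̄ = (S₀/π) × [bracket] = (2346/π) × 0.935591 = 698.7 W/m².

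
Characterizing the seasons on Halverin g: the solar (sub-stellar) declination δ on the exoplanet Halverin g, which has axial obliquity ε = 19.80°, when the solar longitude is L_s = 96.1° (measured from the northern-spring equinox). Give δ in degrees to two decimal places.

δ = +19.68°

sin δ = sin ε · sin L_s = sin 19.80° × sin 96.1° = 0.336820.
δ = arcsin(0.336820) = +19.68°.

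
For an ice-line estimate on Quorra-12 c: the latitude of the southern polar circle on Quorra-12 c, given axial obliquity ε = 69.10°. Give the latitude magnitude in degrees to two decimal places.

20.90°

The polar circle is the lowest latitude that experiences at least one full rotation of continuous darkness at the northern-summer solstice; it lies at |φ| = 90° − ε = 90° − 69.10° = 20.90°.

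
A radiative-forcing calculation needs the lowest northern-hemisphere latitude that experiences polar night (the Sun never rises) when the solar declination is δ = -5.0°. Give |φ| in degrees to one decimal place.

Polar night requires cos H₀ = −tan φ tan δ ≥ 1, i.e. tan φ tan δ ≤ −1.
The boundary is |tan φ| · |tan δ| = 1, so |φ| = 90° − |δ| = 90° − 5.0° = 85.0° in the northern hemisphere.

|φ| = 85.0°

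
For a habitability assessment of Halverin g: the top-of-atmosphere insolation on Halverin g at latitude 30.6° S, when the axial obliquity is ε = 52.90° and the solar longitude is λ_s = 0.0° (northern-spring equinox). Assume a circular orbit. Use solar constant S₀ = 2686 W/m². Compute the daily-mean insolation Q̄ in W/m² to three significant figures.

Solar declination: sin δ = sin ε · sin λ_s = sin 52.90° × sin 0.0° = 0.00000, so δ = +0.000°.
cos H₀ = −tan(-30.6°) tan(+0.000°) = 0.0000, H₀ = 1.5708 rad.
Bracket: H₀ sin φ sin δ + cos φ cos δ sin H₀ = 1.5708×-0.50904×0.00000 + 0.86074×1.00000×1.00000 = -0.000000 + 0.860740 = 0.860740.
Q̄ = (S₀/π) × [bracket] = (2686/π) × 0.860740 = 735.9 W/m².

Q̄ ≈ 736 W/m²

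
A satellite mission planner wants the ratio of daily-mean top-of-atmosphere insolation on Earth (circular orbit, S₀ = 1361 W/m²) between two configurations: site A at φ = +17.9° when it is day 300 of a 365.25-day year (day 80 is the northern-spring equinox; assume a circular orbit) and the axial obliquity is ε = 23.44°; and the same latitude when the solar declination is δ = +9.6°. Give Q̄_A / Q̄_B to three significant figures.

Q̄_A / Q̄_B ≈ 0.796

— Configuration A (φ=+17.9°):
Solar longitude: λ_s = 360° × (300 − 80)/365.25 = 216.838°.
sin δ = sin 23.44° × sin 216.838° = -0.23849, so δ = -13.798°.
cos H₀ = −tan(+17.9°) tan(-13.798°) = 0.0793, H₀ = 1.4914 rad.
Bracket: H₀ sin φ sin δ + cos φ cos δ sin H₀ = 1.4914×0.30736×-0.23849 + 0.95159×0.97114×0.99685 = -0.109323 + 0.921216 = 0.811893.
Q̄ = (S₀/π) × [bracket] = (1361/π) × 0.811893 = 351.73 W/m².
— Configuration B (φ=+17.9°):
cos H₀ = −tan(+17.9°) tan(+9.600°) = -0.0546, H₀ = 1.6255 rad.
Bracket: H₀ sin φ sin δ + cos φ cos δ sin H₀ = 1.6255×0.30736×0.16677 + 0.95159×0.98600×0.99851 = 0.083321 + 0.936870 = 1.020191.
Q̄ = (S₀/π) × [bracket] = (1361/π) × 1.020191 = 441.97 W/m².
Ratio Q̄_A / Q̄_B = 351.73 / 441.97 = 0.7958.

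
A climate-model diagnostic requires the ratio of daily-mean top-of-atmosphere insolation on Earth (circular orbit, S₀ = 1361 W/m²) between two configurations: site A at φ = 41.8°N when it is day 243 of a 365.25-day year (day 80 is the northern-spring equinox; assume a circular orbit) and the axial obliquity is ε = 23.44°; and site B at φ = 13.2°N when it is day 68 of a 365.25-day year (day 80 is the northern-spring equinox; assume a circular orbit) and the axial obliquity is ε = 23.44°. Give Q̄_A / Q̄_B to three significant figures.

Q̄_A / Q̄_B ≈ 0.937

— Configuration A (φ=+41.8°):
Solar longitude: λ_s = 360° × (243 − 80)/365.25 = 160.657°.
sin δ = sin 23.44° × sin 160.657° = 0.13176, so δ = +7.571°.
cos H₀ = −tan(+41.8°) tan(+7.571°) = -0.1188, H₀ = 1.6899 rad.
Bracket: H₀ sin φ sin δ + cos φ cos δ sin H₀ = 1.6899×0.66653×0.13176 + 0.74548×0.99128×0.99291 = 0.148410 + 0.733740 = 0.882150.
Q̄ = (S₀/π) × [bracket] = (1361/π) × 0.882150 = 382.16 W/m².
— Configuration B (φ=+13.2°):
Solar longitude: λ_s = 360° × (68 − 80)/365.25 = -11.828°, i.e. -11.828° + 360° = 348.172°.
sin δ = sin 23.44° × sin 348.172° = -0.08153, so δ = -4.677°.
cos H₀ = −tan(+13.2°) tan(-4.677°) = 0.0192, H₀ = 1.5516 rad.
Bracket: H₀ sin φ sin δ + cos φ cos δ sin H₀ = 1.5516×0.22835×-0.08153 + 0.97358×0.99667×0.99982 = -0.028887 + 0.970163 = 0.941276.
Q̄ = (S₀/π) × [bracket] = (1361/π) × 0.941276 = 407.78 W/m².
Ratio Q̄_A / Q̄_B = 382.16 / 407.78 = 0.9372.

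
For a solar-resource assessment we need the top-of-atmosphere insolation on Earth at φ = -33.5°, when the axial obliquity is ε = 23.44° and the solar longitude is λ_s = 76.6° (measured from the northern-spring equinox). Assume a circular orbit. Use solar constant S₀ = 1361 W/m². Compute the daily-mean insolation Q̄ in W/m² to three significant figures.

Solar declination: sin δ = sin ε · sin λ_s = sin 23.44° × sin 76.6° = 0.38696, so δ = +22.765°.
cos H₀ = −tan(-33.5°) tan(+22.765°) = 0.2778, H₀ = 1.2893 rad.
Bracket: H₀ sin φ sin δ + cos φ cos δ sin H₀ = 1.2893×-0.55194×0.38696 + 0.83389×0.92210×0.96065 = -0.275367 + 0.738673 = 0.463306.
Q̄ = (S₀/π) × [bracket] = (1361/π) × 0.463306 = 200.7 W/m².

Q̄ ≈ 201 W/m²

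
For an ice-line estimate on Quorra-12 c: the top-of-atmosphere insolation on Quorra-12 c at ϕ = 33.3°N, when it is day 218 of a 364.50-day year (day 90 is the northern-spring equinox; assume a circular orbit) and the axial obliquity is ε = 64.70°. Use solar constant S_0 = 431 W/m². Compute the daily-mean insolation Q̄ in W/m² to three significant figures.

Solar longitude: L_s = 360° × (218 − 90)/364.50 = 126.420°.
sin δ = sin 64.70° × sin 126.420° = 0.72751, so δ = +46.678°.
cos h₀ = −tan(+33.3°) tan(+46.678°) = -0.6965, h₀ = 2.3413 rad.
Bracket: h₀ sin ϕ sin δ + cos ϕ cos δ sin h₀ = 2.3413×0.54902×0.72751 + 0.83581×0.68610×0.71754 = 0.935156 + 0.411473 = 1.346629.
Q̄ = (S_0/π) × [bracket] = (431/π) × 1.346629 = 184.7 W/m².

Q̄ ≈ 185 W/m²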